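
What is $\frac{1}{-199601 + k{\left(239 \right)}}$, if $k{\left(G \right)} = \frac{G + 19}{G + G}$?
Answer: $- \frac{239}{47704510} \approx -5.01 \cdot 10^{-6}$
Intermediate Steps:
$k{\left(G \right)} = \frac{19 + G}{2 G}$
$\frac{1}{-199601 + k{\left(239 \right)}} = \frac{1}{-199601 + \frac{19 + 239}{2 \cdot 239}} = \frac{1}{-199601 + \frac{1}{2} \cdot \frac{1}{239} \cdot 258} = \frac{1}{-199601 + \frac{129}{239}} = \frac{1}{- \frac{47704510}{239}} = - \frac{239}{47704510}$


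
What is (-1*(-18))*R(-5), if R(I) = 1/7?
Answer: 18/7 ≈ 2.5714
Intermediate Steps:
R(I) = ⅐
(-1*(-18))*R(-5) = -1*(-18)*(⅐) = 18*(⅐) = 18/7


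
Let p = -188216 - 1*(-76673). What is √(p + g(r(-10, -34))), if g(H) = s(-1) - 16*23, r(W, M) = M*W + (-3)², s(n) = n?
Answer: 2*I*√27978 ≈ 334.53*I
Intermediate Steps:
p = -111543 (p = -188216 + 76673 = -111543)
r(W, M) = 9 + M*W (r(W, M) = M*W + 9 = 9 + M*W)
g(H) = -369 (g(H) = -1 - 16*23 = -1 - 368 = -369)
√(p + g(r(-10, -34))) = √(-111543 - 369) = √(-111912) = 2*I*√27978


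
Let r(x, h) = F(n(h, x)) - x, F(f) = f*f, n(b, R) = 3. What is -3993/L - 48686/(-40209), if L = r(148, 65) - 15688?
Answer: 931107859/636387843 ≈ 1.4631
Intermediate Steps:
F(f) = f²
r(x, h) = 9 - x (r(x, h) = 3² - x = 9 - x)
L = -15827 (L = (9 - 1*148) - 15688 = (9 - 148) - 15688 = -139 - 15688 = -15827)
-3993/L - 48686/(-40209) = -3993/(-15827) - 48686/(-40209) = -3993*(-1/15827) - 48686*(-1/40209) = 3993/15827 + 48686/40209 = 931107859/636387843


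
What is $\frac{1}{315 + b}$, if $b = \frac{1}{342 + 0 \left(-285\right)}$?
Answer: $\frac{342}{107731} \approx 0.0031746$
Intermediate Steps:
$b = \frac{1}{342}$ ($b = \frac{1}{342 + 0} = \frac{1}{342} \approx 0.002924$)
$\frac{1}{315 + b} = \frac{1}{315 + \frac{1}{342}} = \frac{1}{\frac{107731}{342}} = \frac{342}{107731}$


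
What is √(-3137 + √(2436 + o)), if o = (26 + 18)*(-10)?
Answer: √(-3137 + 2*√499) ≈ 55.609*I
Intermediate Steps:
o = -440 (o = 44*(-10) = -440)
√(-3137 + √(2436 + o)) = √(-3137 + √(2436 - 440)) = √(-3137 + √1996) = √(-3137 + 2*√499)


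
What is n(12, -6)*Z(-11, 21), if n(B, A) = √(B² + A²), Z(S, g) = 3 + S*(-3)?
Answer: 216*√5 ≈ 482.99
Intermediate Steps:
Z(S, g) = 3 - 3*S
n(B, A) = √(A² + B²)
n(12, -6)*Z(-11, 21) = √((-6)² + 12²)*(3 - 3*(-11)) = √(36 + 144)*(3 + 33) = √180*36 = (6*√5)*36 = 216*√5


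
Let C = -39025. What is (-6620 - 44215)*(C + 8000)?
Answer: 1577155875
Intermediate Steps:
(-6620 - 44215)*(C + 8000) = (-6620 - 44215)*(-39025 + 8000) = -50835*(-31025) = 1577155875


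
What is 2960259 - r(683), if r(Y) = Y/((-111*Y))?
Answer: 328588750/111 ≈ 2.9603e+6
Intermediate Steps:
r(Y) = -1/111 (r(Y) = Y*(-1/(111*Y)) = -1/111)
2960259 - r(683) = 2960259 - 1*(-1/111) = 2960259 + 1/111 = 328588750/111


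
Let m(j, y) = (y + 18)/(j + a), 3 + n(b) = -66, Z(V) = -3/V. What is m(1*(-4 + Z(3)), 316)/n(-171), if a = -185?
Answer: 167/6555 ≈ 0.025477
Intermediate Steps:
n(b) = -69 (n(b) = -3 - 66 = -69)
m(j, y) = (18 + y)/(-185 + j) (m(j, y) = (y + 18)/(j - 185) = (18 + y)/(-185 + j))
m(1*(-4 + Z(3)), 316)/n(-171) = ((18 + 316)/(-185 + 1*(-4 - 3/3)))/(-69) = (334/(-185 + 1*(-4 - 3*⅓)))*(-1/69) = (334/(-185 + 1*(-4 - 1)))*(-1/69) = (334/(-185 + 1*(-5)))*(-1/69) = (334/(-185 - 5))*(-1/69) = (334/(-190))*(-1/69) = -1/190*334*(-1/69) = -167/95*(-1/69) = 167/6555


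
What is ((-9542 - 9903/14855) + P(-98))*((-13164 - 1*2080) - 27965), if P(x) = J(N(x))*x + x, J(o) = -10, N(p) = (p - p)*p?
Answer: 5559019457427/14855 ≈ 3.7422e+8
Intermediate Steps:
N(p) = 0 (N(p) = 0*p = 0)
P(x) = -9*x (P(x) = -10*x + x = -9*x)
((-9542 - 9903/14855) + P(-98))*((-13164 - 1*2080) - 27965) = ((-9542 - 9903/14855) - 9*(-98))*((-13164 - 1*2080) - 27965) = ((-9542 - 9903*1/14855) + 882)*((-13164 - 2080) - 27965) = ((-9542 - 9903/14855) + 882)*(-15244 - 27965) = (-141756313/14855 + 882)*(-43209) = -128654203/14855*(-43209) = 5559019457427/14855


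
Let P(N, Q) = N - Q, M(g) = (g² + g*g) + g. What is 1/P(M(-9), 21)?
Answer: 1/132 ≈ 0.0075758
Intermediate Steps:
M(g) = g + 2*g² (M(g) = (g² + g²) + g = 2*g² + g = g + 2*g²)
1/P(M(-9), 21) = 1/(-9*(1 + 2*(-9)) - 1*21) = 1/(-9*(1 - 18) - 21) = 1/(-9*(-17) - 21) = 1/(153 - 21) = 1/132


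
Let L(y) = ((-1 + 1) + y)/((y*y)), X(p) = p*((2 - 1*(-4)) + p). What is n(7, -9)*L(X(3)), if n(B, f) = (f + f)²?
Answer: 12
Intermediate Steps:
X(p) = p*(6 + p) (X(p) = p*((2 + 4) + p) = p*(6 + p))
n(B, f) = 4*f² (n(B, f) = (2*f)² = 4*f²)
L(y) = 1/y (L(y) = (0 + y)/(y²) = y/y² = 1/y)
n(7, -9)*L(X(3)) = (4*(-9)²)/((3*(6 + 3))) = (4*81)/((3*9)) = 324/27 = 324*(1/27) = 12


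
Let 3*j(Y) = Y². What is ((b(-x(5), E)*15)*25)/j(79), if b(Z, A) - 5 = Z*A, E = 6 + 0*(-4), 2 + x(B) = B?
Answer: -14625/6241 ≈ -2.3434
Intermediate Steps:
x(B) = -2 + B
E = 6 (E = 6 + 0 = 6)
j(Y) = Y²/3
b(Z, A) = 5 + A*Z (b(Z, A) = 5 + Z*A = 5 + A*Z)
((b(-x(5), E)*15)*25)/j(79) = (((5 + 6*(-(-2 + 5)))*15)*25)/(((⅓)*79²)) = (((5 + 6*(-1*3))*15)*25)/(((⅓)*6241)) = (((5 + 6*(-3))*15)*25)/(6241/3) = (((5 - 18)*15)*25)*(3/6241) = (-13*15*25)*(3/6241) = -195*25*(3/6241) = -4875*3/6241 = -14625/6241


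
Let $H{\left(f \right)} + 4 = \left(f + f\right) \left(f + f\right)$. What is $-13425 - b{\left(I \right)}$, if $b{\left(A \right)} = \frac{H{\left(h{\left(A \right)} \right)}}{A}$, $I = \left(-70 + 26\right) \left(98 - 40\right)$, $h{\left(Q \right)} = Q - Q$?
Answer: $- \frac{8565151}{638} \approx -13425.0$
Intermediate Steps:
$h{\left(Q \right)} = 0$
$I = -2552$ ($I = \left(-44\right) 58 = -2552$)
$H{\left(f \right)} = -4 + 4 f^{2}$ ($H{\left(f \right)} = -4 + \left(f + f\right) \left(f + f\right) = -4 + 2 f 2 f = -4 + 4 f^{2}$)
$b{\left(A \right)} = - \frac{4}{A}$ ($b{\left(A \right)} = \frac{-4 + 4 \cdot 0^{2}}{A} = \frac{-4 + 4 \cdot 0}{A} = \frac{-4 + 0}{A} = - \frac{4}{A}$)
$-13425 - b{\left(I \right)} = -13425 - - \frac{4}{-2552} = -13425 - \left(-4\right) \left(- \frac{1}{2552}\right) = -13425 - \frac{1}{638} = - \frac{8565151}{638}$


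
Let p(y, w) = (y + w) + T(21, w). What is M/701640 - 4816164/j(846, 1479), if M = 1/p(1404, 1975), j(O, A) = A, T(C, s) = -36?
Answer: -3765570030617267/1156372182360 ≈ -3256.4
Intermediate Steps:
p(y, w) = -36 + w + y (p(y, w) = (y + w) - 36 = (w + y) - 36 = -36 + w + y)
M = 1/3343 (M = 1/(-36 + 1975 + 1404) = 1/3343 ≈ 0.00029913)
M/701640 - 4816164/j(846, 1479) = (1/3343)/701640 - 4816164/1479 = (1/3343)*(1/701640) - 4816164*1/1479 = 1/2345582520 - 1605388/493 = -3765570030617267/1156372182360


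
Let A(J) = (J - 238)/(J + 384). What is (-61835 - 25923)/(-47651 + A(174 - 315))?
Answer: 10662597/5789786 ≈ 1.8416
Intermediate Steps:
A(J) = (-238 + J)/(384 + J)
(-61835 - 25923)/(-47651 + A(174 - 315)) = (-61835 - 25923)/(-47651 + (-238 + (174 - 315))/(384 + (174 - 315))) = -87758/(-47651 + (-238 - 141)/(384 - 141)) = -87758/(-47651 - 379/243) = -87758/(-11579572/243) = -87758*(-243/11579572) = 10662597/5789786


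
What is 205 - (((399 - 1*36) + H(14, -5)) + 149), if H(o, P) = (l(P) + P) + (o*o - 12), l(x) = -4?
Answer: -482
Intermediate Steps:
H(o, P) = -16 + P + o² (H(o, P) = (-4 + P) + (o*o - 12) = (-4 + P) + (o² - 12) = (-4 + P) + (-12 + o²) = -16 + P + o²)
205 - (((399 - 1*36) + H(14, -5)) + 149) = 205 - (((399 - 1*36) + (-16 - 5 + 14²)) + 149) = 205 - (((399 - 36) + (-16 - 5 + 196)) + 149) = 205 - ((363 + 175) + 149) = 205 - (538 + 149) = 205 - 1*687 = 205 - 687 = -482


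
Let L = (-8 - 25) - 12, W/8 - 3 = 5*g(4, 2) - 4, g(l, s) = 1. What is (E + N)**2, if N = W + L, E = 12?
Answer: 1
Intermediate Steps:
W = 32 (W = 24 + 8*(5*1 - 4) = 24 + 8*(5 - 4) = 24 + 8*1 = 24 + 8 = 32)
L = -45 (L = -33 - 12 = -45)
N = -13 (N = 32 - 45 = -13)
(E + N)**2 = (12 - 13)**2 = (-1)**2 = 1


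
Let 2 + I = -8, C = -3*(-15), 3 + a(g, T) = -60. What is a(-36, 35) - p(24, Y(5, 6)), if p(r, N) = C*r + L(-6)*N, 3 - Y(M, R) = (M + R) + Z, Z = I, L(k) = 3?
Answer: -1149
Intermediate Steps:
a(g, T) = -63 (a(g, T) = -3 - 60 = -63)
C = 45
I = -10 (I = -2 - 8 = -10)
Z = -10
Y(M, R) = 13 - M - R (Y(M, R) = 3 - ((M + R) - 10) = 3 - (-10 + M + R) = 3 + (10 - M - R) = 13 - M - R)
p(r, N) = 3*N + 45*r (p(r, N) = 45*r + 3*N = 3*N + 45*r)
a(-36, 35) - p(24, Y(5, 6)) = -63 - (3*(13 - 1*5 - 1*6) + 45*24) = -63 - (3*(13 - 5 - 6) + 1080) = -63 - (3*2 + 1080) = -63 - (6 + 1080) = -63 - 1*1086 = -63 - 1086 = -1149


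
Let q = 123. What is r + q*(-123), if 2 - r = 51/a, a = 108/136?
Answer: -136721/9 ≈ -15191.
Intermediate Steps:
a = 27/34 (a = 108*(1/136) = 27/34 ≈ 0.79412)
r = -560/9 (r = 2 - 51/27/34 = 2 - 51*34/27 = 2 - 1*578/9 = 2 - 578/9 = -560/9 ≈ -62.222)
r + q*(-123) = -560/9 + 123*(-123) = -560/9 - 15129 = -136721/9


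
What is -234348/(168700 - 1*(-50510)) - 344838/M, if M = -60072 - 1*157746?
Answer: 681853481/1326330105 ≈ 0.51409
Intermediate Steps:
M = -217818 (M = -60072 - 157746 = -217818)
-234348/(168700 - 1*(-50510)) - 344838/M = -234348/(168700 - 1*(-50510)) - 344838/(-217818) = -234348/(168700 + 50510) - 344838*(-1/217818) = -234348/219210 + 57473/36303 = -234348*1/219210 + 57473/36303 = -39058/36535 + 57473/36303 = 681853481/1326330105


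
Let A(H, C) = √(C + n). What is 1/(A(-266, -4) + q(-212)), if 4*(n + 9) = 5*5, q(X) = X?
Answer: -848/179803 - 6*I*√3/179803 ≈ -0.0047163 - 5.7798e-5*I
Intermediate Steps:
n = -11/4 (n = -9 + (5*5)/4 = -9 + (¼)*25 = -9 + 25/4 = -11/4 ≈ -2.7500)
A(H, C) = √(-11/4 + C) (A(H, C) = √(C - 11/4) = √(-11/4 + C))
1/(A(-266, -4) + q(-212)) = 1/(√(-11 + 4*(-4))/2 - 212) = 1/(√(-11 - 16)/2 - 212) = 1/(√(-27)/2 - 212) = 1/((3*I*√3)/2 - 212) = 1/(3*I*√3/2 - 212) = 1/(-212 + 3*I*√3/2)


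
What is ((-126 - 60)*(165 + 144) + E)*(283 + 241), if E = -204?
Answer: -30223272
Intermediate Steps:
((-126 - 60)*(165 + 144) + E)*(283 + 241) = ((-126 - 60)*(165 + 144) - 204)*(283 + 241) = (-186*309 - 204)*524 = (-57474 - 204)*524 = -57678*524 = -30223272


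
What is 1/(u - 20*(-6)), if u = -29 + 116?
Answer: 1/207 ≈ 0.0048309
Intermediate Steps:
u = 87
1/(u - 20*(-6)) = 1/(87 - 20*(-6)) = 1/(87 + 120) = 1/207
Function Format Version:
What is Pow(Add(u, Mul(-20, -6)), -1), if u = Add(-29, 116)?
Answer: Rational(1, 207) ≈ 0.0048309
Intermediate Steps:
u = 87
Pow(Add(u, Mul(-20, -6)), -1) = Pow(Add(87, Mul(-20, -6)), -1) = Pow(Add(87, 120), -1) = Pow(207, -1) = Rational(1, 207)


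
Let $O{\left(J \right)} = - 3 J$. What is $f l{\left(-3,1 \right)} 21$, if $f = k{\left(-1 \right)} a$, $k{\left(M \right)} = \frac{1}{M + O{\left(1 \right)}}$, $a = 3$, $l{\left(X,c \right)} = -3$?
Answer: $\frac{189}{4} \approx 47.25$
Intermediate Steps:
$k{\left(M \right)} = \frac{1}{-3 + M}$ ($k{\left(M \right)} = \frac{1}{M - 3} = \frac{1}{-3 + M}$)
$f = - \frac{3}{4}$ ($f = \frac{1}{-3 - 1} \cdot 3 = \frac{1}{-4} \cdot 3 = \left(- \frac{1}{4}\right) 3 = - \frac{3}{4} \approx -0.75$)
$f l{\left(-3,1 \right)} 21 = \left(- \frac{3}{4}\right) \left(-3\right) 21 = \frac{9}{4} \cdot 21 = \frac{189}{4}$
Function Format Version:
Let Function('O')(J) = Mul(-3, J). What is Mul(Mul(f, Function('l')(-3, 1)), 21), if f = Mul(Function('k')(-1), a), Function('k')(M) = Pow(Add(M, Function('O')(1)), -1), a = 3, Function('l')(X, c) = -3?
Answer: Rational(189, 4) ≈ 47.250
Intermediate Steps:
Function('k')(M) = Pow(Add(-3, M), -1) (Function('k')(M) = Pow(Add(M, Mul(-3, 1)), -1) = Pow(Add(M, -3), -1) = Pow(Add(-3, M), -1))
f = Rational(-3, 4) (f = Mul(Pow(Add(-3, -1), -1), 3) = Mul(Pow(-4, -1), 3) = Mul(Rational(-1, 4), 3) = Rational(-3, 4) ≈ -0.75000)
Mul(Mul(f, Function('l')(-3, 1)), 21) = Mul(Mul(Rational(-3, 4), -3), 21) = Mul(Rational(9, 4), 21) = Rational(189, 4)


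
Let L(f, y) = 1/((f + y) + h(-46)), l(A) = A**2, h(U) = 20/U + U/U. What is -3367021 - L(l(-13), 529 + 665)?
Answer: -105596512625/31362 ≈ -3.3670e+6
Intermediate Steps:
h(U) = 1 + 20/U (h(U) = 20/U + 1 = 1 + 20/U)
L(f, y) = 1/(13/23 + f + y) (L(f, y) = 1/((f + y) + (20 - 46)/(-46)) = 1/((f + y) - 1/46*(-26)) = 1/((f + y) + 13/23) = 1/(13/23 + f + y))
-3367021 - L(l(-13), 529 + 665) = -3367021 - 23/(13 + 23*(-13)**2 + 23*(529 + 665)) = -3367021 - 23/(13 + 23*169 + 23*1194) = -3367021 - 23/(13 + 3887 + 27462) = -3367021 - 23/31362 = -105596512625/31362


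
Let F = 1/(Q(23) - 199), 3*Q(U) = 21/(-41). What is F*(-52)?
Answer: 1066/4083 ≈ 0.26108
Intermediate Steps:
Q(U) = -7/41 (Q(U) = (21/(-41))/3 = (21*(-1/41))/3 = (⅓)*(-21/41) = -7/41)
F = -41/8166 (F = 1/(-7/41 - 199) = 1/(-8166/41) = -41/8166 ≈ -0.0050208)
F*(-52) = -41/8166*(-52) = 1066/4083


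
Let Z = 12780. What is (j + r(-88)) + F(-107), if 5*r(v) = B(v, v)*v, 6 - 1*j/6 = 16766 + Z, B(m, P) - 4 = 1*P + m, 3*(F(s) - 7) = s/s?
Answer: -2613082/15 ≈ -1.7421e+5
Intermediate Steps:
F(s) = 22/3 (F(s) = 7 + (s/s)/3 = 7 + (⅓)*1 = 7 + ⅓ = 22/3)
B(m, P) = 4 + P + m (B(m, P) = 4 + (1*P + m) = 4 + (P + m) = 4 + P + m)
j = -177240 (j = 36 - 6*(16766 + 12780) = 36 - 6*29546 = 36 - 177276 = -177240)
r(v) = v*(4 + 2*v)/5 (r(v) = ((4 + v + v)*v)/5 = ((4 + 2*v)*v)/5 = (v*(4 + 2*v))/5 = v*(4 + 2*v)/5)
(j + r(-88)) + F(-107) = (-177240 + (⅖)*(-88)*(2 - 88)) + 22/3 = (-177240 + (⅖)*(-88)*(-86)) + 22/3 = (-177240 + 15136/5) + 22/3 = -871064/5 + 22/3 = -2613082/15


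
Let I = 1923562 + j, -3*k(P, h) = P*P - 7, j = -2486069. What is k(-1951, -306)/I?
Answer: 1268798/562507 ≈ 2.2556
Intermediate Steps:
k(P, h) = 7/3 - P²/3 (k(P, h) = -(P*P - 7)/3 = -(P² - 7)/3 = -(-7 + P²)/3 = 7/3 - P²/3)
I = -562507 (I = 1923562 - 2486069 = -562507)
k(-1951, -306)/I = (7/3 - ⅓*(-1951)²)/(-562507) = (7/3 - ⅓*3806401)*(-1/562507) = (7/3 - 3806401/3)*(-1/562507) = -1268798*(-1/562507) = 1268798/562507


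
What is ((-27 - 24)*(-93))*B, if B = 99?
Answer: 469557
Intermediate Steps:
((-27 - 24)*(-93))*B = ((-27 - 24)*(-93))*99 = -51*(-93)*99 = 4743*99 = 469557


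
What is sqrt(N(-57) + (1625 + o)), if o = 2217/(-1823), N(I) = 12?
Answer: sqrt(5436247982)/1823 ≈ 40.445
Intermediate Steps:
o = -2217/1823 (o = 2217*(-1/1823) = -2217/1823 ≈ -1.2161)
sqrt(N(-57) + (1625 + o)) = sqrt(12 + (1625 - 2217/1823)) = sqrt(12 + 2960158/1823) = sqrt(2982034/1823) = sqrt(5436247982)/1823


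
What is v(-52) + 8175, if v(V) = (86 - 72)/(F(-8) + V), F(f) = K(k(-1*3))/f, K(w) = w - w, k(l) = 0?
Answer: 212543/26 ≈ 8174.7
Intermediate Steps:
K(w) = 0
F(f) = 0 (F(f) = 0/f = 0)
v(V) = 14/V (v(V) = (86 - 72)/(0 + V) = 14/V)
v(-52) + 8175 = 14/(-52) + 8175 = 14*(-1/52) + 8175 = -7/26 + 8175 = 212543/26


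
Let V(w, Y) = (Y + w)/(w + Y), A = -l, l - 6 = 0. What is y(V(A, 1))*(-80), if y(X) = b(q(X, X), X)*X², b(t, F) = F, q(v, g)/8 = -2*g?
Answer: -80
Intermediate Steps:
l = 6 (l = 6 + 0 = 6)
A = -6 (A = -1*6 = -6)
q(v, g) = -16*g (q(v, g) = 8*(-2*g) = -16*g)
V(w, Y) = 1 (V(w, Y) = (Y + w)/(Y + w) = 1)
y(X) = X³ (y(X) = X*X² = X³)
y(V(A, 1))*(-80) = 1³*(-80) = 1*(-80) = -80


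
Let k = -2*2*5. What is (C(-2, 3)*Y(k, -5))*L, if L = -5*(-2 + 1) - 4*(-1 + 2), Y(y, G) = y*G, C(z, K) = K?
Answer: 300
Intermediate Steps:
k = -20 (k = -4*5 = -20)
Y(y, G) = G*y
L = 1 (L = -5*(-1) - 4 = 5 - 1*4 = 5 - 4 = 1)
(C(-2, 3)*Y(k, -5))*L = (3*(-5*(-20)))*1 = (3*100)*1 = 300*1 = 300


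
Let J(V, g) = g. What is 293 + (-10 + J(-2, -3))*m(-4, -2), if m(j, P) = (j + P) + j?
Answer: 423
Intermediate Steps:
m(j, P) = P + 2*j (m(j, P) = (P + j) + j = P + 2*j)
293 + (-10 + J(-2, -3))*m(-4, -2) = 293 + (-10 - 3)*(-2 + 2*(-4)) = 293 - 13*(-2 - 8) = 293 - 13*(-10) = 293 + 130 = 423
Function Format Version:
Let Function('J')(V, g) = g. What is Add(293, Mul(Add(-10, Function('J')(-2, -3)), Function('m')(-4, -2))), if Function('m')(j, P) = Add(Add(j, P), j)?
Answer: 423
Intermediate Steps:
Function('m')(j, P) = Add(P, Mul(2, j)) (Function('m')(j, P) = Add(Add(P, j), j) = Add(P, Mul(2, j)))
Add(293, Mul(Add(-10, Function('J')(-2, -3)), Function('m')(-4, -2))) = Add(293, Mul(Add(-10, -3), Add(-2, Mul(2, -4)))) = Add(293, Mul(-13, Add(-2, -8))) = Add(293, Mul(-13, -10)) = Add(293, 130) = 423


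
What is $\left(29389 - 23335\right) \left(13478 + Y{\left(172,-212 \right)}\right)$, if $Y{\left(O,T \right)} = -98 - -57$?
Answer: $81347598$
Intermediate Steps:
$Y{\left(O,T \right)} = -41$ ($Y{\left(O,T \right)} = -98 + 57 = -41$)
$\left(29389 - 23335\right) \left(13478 + Y{\left(172,-212 \right)}\right) = \left(29389 - 23335\right) \left(13478 - 41\right) = 6054 \cdot 13437 = 81347598$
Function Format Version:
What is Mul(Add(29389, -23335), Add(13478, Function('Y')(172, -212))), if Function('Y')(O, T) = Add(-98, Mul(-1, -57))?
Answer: 81347598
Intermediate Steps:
Function('Y')(O, T) = -41 (Function('Y')(O, T) = Add(-98, 57) = -41)
Mul(Add(29389, -23335), Add(13478, Function('Y')(172, -212))) = Mul(Add(29389, -23335), Add(13478, -41)) = Mul(6054, 13437) = 81347598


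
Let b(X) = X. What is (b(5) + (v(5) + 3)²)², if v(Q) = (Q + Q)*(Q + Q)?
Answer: 112656996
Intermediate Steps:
v(Q) = 4*Q² (v(Q) = (2*Q)*(2*Q) = 4*Q²)
(b(5) + (v(5) + 3)²)² = (5 + (4*5² + 3)²)² = (5 + (4*25 + 3)²)² = (5 + (100 + 3)²)² = (5 + 103²)² = (5 + 10609)² = 10614² = 112656996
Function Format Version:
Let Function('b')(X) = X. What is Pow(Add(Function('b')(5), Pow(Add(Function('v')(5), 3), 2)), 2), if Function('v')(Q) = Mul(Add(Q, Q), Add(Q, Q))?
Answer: 112656996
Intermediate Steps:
Function('v')(Q) = Mul(4, Pow(Q, 2)) (Function('v')(Q) = Mul(Mul(2, Q), Mul(2, Q)) = Mul(4, Pow(Q, 2)))
Pow(Add(Function('b')(5), Pow(Add(Function('v')(5), 3), 2)), 2) = Pow(Add(5, Pow(Add(Mul(4, Pow(5, 2)), 3), 2)), 2) = Pow(Add(5, Pow(Add(Mul(4, 25), 3), 2)), 2) = Pow(Add(5, Pow(Add(100, 3), 2)), 2) = Pow(Add(5, Pow(103, 2)), 2) = Pow(Add(5, 10609), 2) = Pow(10614, 2) = 112656996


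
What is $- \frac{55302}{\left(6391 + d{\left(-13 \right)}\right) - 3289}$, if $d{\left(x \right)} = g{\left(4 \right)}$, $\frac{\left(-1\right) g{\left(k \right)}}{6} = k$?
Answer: $- \frac{9217}{513} \approx -17.967$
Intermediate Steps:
$g{\left(k \right)} = - 6 k$
$d{\left(x \right)} = -24$ ($d{\left(x \right)} = \left(-6\right) 4 = -24$)
$- \frac{55302}{\left(6391 + d{\left(-13 \right)}\right) - 3289} = - \frac{55302}{\left(6391 - 24\right) - 3289} = - \frac{55302}{6367 - 3289} = - \frac{55302}{3078} = \left(-55302\right) \frac{1}{3078} = - \frac{9217}{513}$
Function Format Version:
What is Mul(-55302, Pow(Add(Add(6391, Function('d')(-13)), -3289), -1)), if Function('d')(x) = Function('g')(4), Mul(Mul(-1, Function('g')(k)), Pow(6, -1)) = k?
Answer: Rational(-9217, 513) ≈ -17.967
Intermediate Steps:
Function('g')(k) = Mul(-6, k)
Function('d')(x) = -24 (Function('d')(x) = Mul(-6, 4) = -24)
Mul(-55302, Pow(Add(Add(6391, Function('d')(-13)), -3289), -1)) = Mul(-55302, Pow(Add(Add(6391, -24), -3289), -1)) = Mul(-55302, Pow(Add(6367, -3289), -1)) = Mul(-55302, Pow(3078, -1)) = Mul(-55302, Rational(1, 3078)) = Rational(-9217, 513)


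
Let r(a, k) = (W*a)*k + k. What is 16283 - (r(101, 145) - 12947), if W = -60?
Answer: 907785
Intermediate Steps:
r(a, k) = k - 60*a*k (r(a, k) = (-60*a)*k + k = -60*a*k + k = k - 60*a*k)
16283 - (r(101, 145) - 12947) = 16283 - (145*(1 - 60*101) - 12947) = 16283 - (145*(1 - 6060) - 12947) = 16283 - (145*(-6059) - 12947) = 16283 - (-878555 - 12947) = 16283 - 1*(-891502) = 16283 + 891502 = 907785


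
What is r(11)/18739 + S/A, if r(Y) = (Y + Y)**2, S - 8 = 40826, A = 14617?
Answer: 772262954/273907963 ≈ 2.8194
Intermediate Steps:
S = 40834 (S = 8 + 40826 = 40834)
r(Y) = 4*Y**2 (r(Y) = (2*Y)**2 = 4*Y**2)
r(11)/18739 + S/A = (4*11**2)/18739 + 40834/14617 = (4*121)*(1/18739) + 40834*(1/14617) = 484*(1/18739) + 40834/14617 = 484/18739 + 40834/14617 = 772262954/273907963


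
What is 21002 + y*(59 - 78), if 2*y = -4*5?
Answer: 21192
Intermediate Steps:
y = -10 (y = (-4*5)/2 = (1/2)*(-20) = -10)
21002 + y*(59 - 78) = 21002 - 10*(59 - 78) = 21002 - 10*(-19) = 21002 + 190 = 21192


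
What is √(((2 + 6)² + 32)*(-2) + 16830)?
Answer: √16638 ≈ 128.99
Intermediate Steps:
√(((2 + 6)² + 32)*(-2) + 16830) = √((8² + 32)*(-2) + 16830) = √((64 + 32)*(-2) + 16830) = √(96*(-2) + 16830) = √(-192 + 16830) = √16638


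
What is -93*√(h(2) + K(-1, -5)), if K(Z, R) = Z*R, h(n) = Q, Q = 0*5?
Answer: -93*√5 ≈ -207.95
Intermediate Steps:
Q = 0
h(n) = 0
K(Z, R) = R*Z
-93*√(h(2) + K(-1, -5)) = -93*√(0 - 5*(-1)) = -93*√(0 + 5) = -93*√5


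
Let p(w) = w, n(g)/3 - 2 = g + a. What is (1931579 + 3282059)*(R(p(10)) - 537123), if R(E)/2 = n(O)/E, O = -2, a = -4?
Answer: -14001886981026/5 ≈ -2.8004e+12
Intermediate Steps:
n(g) = -6 + 3*g (n(g) = 6 + 3*(g - 4) = 6 + 3*(-4 + g) = 6 + (-12 + 3*g) = -6 + 3*g)
R(E) = -24/E (R(E) = 2*((-6 + 3*(-2))/E) = 2*((-6 - 6)/E) = 2*(-12/E) = -24/E)
(1931579 + 3282059)*(R(p(10)) - 537123) = (1931579 + 3282059)*(-24/10 - 537123) = 5213638*(-24*⅒ - 537123) = 5213638*(-12/5 - 537123) = 5213638*(-2685627/5) = -14001886981026/5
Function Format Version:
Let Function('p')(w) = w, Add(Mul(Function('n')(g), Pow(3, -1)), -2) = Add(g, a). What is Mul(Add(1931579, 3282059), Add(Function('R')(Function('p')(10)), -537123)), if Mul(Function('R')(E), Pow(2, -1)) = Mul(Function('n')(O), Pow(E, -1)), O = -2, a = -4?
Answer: Rational(-14001886981026, 5) ≈ -2.8004e+12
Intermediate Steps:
Function('n')(g) = Add(-6, Mul(3, g)) (Function('n')(g) = Add(6, Mul(3, Add(g, -4))) = Add(6, Mul(3, Add(-4, g))) = Add(6, Add(-12, Mul(3, g))) = Add(-6, Mul(3, g)))
Function('R')(E) = Mul(-24, Pow(E, -1)) (Function('R')(E) = Mul(2, Mul(Add(-6, Mul(3, -2)), Pow(E, -1))) = Mul(2, Mul(Add(-6, -6), Pow(E, -1))) = Mul(2, Mul(-12, Pow(E, -1))) = Mul(-24, Pow(E, -1)))
Mul(Add(1931579, 3282059), Add(Function('R')(Function('p')(10)), -537123)) = Mul(Add(1931579, 3282059), Add(Mul(-24, Pow(10, -1)), -537123)) = Mul(5213638, Add(Mul(-24, Rational(1, 10)), -537123)) = Mul(5213638, Add(Rational(-12, 5), -537123)) = Mul(5213638, Rational(-2685627, 5)) = Rational(-14001886981026, 5)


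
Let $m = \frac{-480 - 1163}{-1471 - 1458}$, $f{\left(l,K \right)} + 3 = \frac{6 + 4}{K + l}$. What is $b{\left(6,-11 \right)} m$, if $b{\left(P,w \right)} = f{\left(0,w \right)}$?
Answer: $- \frac{70649}{32219} \approx -2.1928$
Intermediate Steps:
$f{\left(l,K \right)} = -3 + \frac{10}{K + l}$ ($f{\left(l,K \right)} = -3 + \frac{6 + 4}{K + l} = -3 + \frac{10}{K + l}$)
$b{\left(P,w \right)} = \frac{10 - 3 w}{w}$ ($b{\left(P,w \right)} = \frac{10 - 3 w - 0}{w + 0} = \frac{10 - 3 w + 0}{w} = \frac{10 - 3 w}{w}$)
$m = \frac{1643}{2929}$ ($m = - \frac{1643}{-2929} = \left(-1643\right) \left(- \frac{1}{2929}\right) = \frac{1643}{2929} \approx 0.56094$)
$b{\left(6,-11 \right)} m = \left(-3 + \frac{10}{-11}\right) \frac{1643}{2929} = \left(-3 + 10 \left(- \frac{1}{11}\right)\right) \frac{1643}{2929} = \left(-3 - \frac{10}{11}\right) \frac{1643}{2929} = \left(- \frac{43}{11}\right) \frac{1643}{2929} = - \frac{70649}{32219}$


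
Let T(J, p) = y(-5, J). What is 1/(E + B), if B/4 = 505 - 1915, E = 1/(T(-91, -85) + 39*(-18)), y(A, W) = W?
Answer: -793/4472521 ≈ -0.00017730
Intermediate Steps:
T(J, p) = J
E = -1/793 (E = 1/(-91 + 39*(-18)) = 1/(-91 - 702) = 1/(-793) = -1/793 ≈ -0.0012610)
B = -5640 (B = 4*(505 - 1915) = 4*(-1410) = -5640)
1/(E + B) = 1/(-1/793 - 5640) = 1/(-4472521/793) = -793/4472521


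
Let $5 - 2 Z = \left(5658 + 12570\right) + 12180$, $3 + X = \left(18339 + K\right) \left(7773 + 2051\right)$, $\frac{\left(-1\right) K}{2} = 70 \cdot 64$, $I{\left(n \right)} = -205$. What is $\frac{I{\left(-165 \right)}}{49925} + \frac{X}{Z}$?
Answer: $- \frac{1840022927733}{303573955} \approx -6061.2$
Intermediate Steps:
$K = -8960$ ($K = - 2 \cdot 70 \cdot 64 = \left(-2\right) 4480 = -8960$)
$X = 92139293$ ($X = -3 + \left(18339 - 8960\right) \left(7773 + 2051\right) = -3 + 9379 \cdot 9824 = -3 + 92139296 = 92139293$)
$Z = - \frac{30403}{2}$ ($Z = \frac{5}{2} - \frac{\left(5658 + 12570\right) + 12180}{2} = \frac{5}{2} - \frac{18228 + 12180}{2} = \frac{5}{2} - 15204 = - \frac{30403}{2} \approx -15202.0$)
$\frac{I{\left(-165 \right)}}{49925} + \frac{X}{Z} = - \frac{205}{49925} + \frac{92139293}{- \frac{30403}{2}} = \left(-205\right) \frac{1}{49925} + 92139293 \left(- \frac{2}{30403}\right) = - \frac{41}{9985} - \frac{184278586}{30403} = - \frac{1840022927733}{303573955}$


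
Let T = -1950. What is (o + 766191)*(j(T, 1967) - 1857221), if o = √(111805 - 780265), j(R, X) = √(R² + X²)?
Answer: -(766191 + 2*I*√167115)*(1857221 - √7671589) ≈ -1.4209e+12 - 1.5162e+9*I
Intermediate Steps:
o = 2*I*√167115 (o = √(-668460) = 2*I*√167115 ≈ 817.59*I)
(o + 766191)*(j(T, 1967) - 1857221) = (2*I*√167115 + 766191)*(√((-1950)² + 1967²) - 1857221) = (766191 + 2*I*√167115)*(√(3802500 + 3869089) - 1857221) = (766191 + 2*I*√167115)*(√7671589 - 1857221) = (766191 + 2*I*√167115)*(-1857221 + √7671589) = (-1857221 + √7671589)*(766191 + 2*I*√167115)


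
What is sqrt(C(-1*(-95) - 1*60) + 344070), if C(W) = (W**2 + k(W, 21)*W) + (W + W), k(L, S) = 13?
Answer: 2*sqrt(86455) ≈ 588.06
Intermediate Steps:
C(W) = W**2 + 15*W (C(W) = (W**2 + 13*W) + (W + W) = (W**2 + 13*W) + 2*W = W**2 + 15*W)
sqrt(C(-1*(-95) - 1*60) + 344070) = sqrt((-1*(-95) - 1*60)*(15 + (-1*(-95) - 1*60)) + 344070) = sqrt((95 - 60)*(15 + (95 - 60)) + 344070) = sqrt(35*(15 + 35) + 344070) = sqrt(35*50 + 344070) = sqrt(1750 + 344070) = sqrt(345820) = 2*sqrt(86455)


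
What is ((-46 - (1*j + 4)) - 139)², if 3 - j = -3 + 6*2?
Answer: 33489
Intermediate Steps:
j = -6 (j = 3 - (-3 + 6*2) = 3 - (-3 + 12) = 3 - 1*9 = 3 - 9 = -6)
((-46 - (1*j + 4)) - 139)² = ((-46 - (1*(-6) + 4)) - 139)² = ((-46 - (-6 + 4)) - 139)² = ((-46 - 1*(-2)) - 139)² = ((-46 + 2) - 139)² = (-44 - 139)² = (-183)² = 33489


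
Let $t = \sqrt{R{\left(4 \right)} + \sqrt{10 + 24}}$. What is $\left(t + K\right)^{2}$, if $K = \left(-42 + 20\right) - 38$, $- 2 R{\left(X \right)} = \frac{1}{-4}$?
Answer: $\frac{\left(240 - \sqrt{2} \sqrt{1 + 8 \sqrt{34}}\right)^{2}}{16} \approx 3313.1$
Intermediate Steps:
$R{\left(X \right)} = \frac{1}{8}$ ($R{\left(X \right)} = - \frac{1}{2 \left(-4\right)} = \left(- \frac{1}{2}\right) \left(- \frac{1}{4}\right) = \frac{1}{8}$)
$t = \sqrt{\frac{1}{8} + \sqrt{34}}$ ($t = \sqrt{\frac{1}{8} + \sqrt{10 + 24}} = \sqrt{\frac{1}{8} + \sqrt{34}} \approx 2.4405$)
$K = -60$ ($K = -22 - 38 = -60$)
$\left(t + K\right)^{2} = \left(\frac{\sqrt{2 + 16 \sqrt{34}}}{4} - 60\right)^{2} = \left(-60 + \frac{\sqrt{2 + 16 \sqrt{34}}}{4}\right)^{2}$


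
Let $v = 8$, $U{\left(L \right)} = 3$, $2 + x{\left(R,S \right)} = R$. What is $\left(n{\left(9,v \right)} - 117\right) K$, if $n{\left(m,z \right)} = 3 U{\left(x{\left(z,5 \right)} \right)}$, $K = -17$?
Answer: $1836$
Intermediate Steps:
$x{\left(R,S \right)} = -2 + R$
$n{\left(m,z \right)} = 9$ ($n{\left(m,z \right)} = 3 \cdot 3 = 9$)
$\left(n{\left(9,v \right)} - 117\right) K = \left(9 - 117\right) \left(-17\right) = \left(-108\right) \left(-17\right) = 1836$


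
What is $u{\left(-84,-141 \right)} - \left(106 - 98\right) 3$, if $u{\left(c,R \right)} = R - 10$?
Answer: $-175$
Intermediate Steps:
$u{\left(c,R \right)} = -10 + R$
$u{\left(-84,-141 \right)} - \left(106 - 98\right) 3 = \left(-10 - 141\right) - \left(106 - 98\right) 3 = -151 - 8 \cdot 3 = -151 - 24 = -175$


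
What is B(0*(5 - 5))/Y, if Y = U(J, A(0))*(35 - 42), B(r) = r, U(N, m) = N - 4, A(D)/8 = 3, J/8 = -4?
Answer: 0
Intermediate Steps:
J = -32 (J = 8*(-4) = -32)
A(D) = 24 (A(D) = 8*3 = 24)
U(N, m) = -4 + N
Y = 252 (Y = (-4 - 32)*(35 - 42) = -36*(-7) = 252)
B(0*(5 - 5))/Y = (0*(5 - 5))/252 = (0*0)*(1/252) = 0*(1/252) = 0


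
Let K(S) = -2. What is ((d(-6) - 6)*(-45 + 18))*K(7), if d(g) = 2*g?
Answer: -972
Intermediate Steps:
((d(-6) - 6)*(-45 + 18))*K(7) = ((2*(-6) - 6)*(-45 + 18))*(-2) = ((-12 - 6)*(-27))*(-2) = -18*(-27)*(-2) = 486*(-2) = -972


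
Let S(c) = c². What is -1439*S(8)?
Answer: -92096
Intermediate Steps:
-1439*S(8) = -1439*8² = -1439*64 = -92096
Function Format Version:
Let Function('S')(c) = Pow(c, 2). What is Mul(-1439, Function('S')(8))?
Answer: -92096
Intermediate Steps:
Mul(-1439, Function('S')(8)) = Mul(-1439, Pow(8, 2)) = Mul(-1439, 64) = -92096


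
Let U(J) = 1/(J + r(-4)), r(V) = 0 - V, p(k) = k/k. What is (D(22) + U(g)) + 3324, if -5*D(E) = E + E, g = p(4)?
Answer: 16577/5 ≈ 3315.4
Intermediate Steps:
p(k) = 1
r(V) = -V
g = 1
U(J) = 1/(4 + J) (U(J) = 1/(J - 1*(-4)) = 1/(J + 4) = 1/(4 + J))
D(E) = -2*E/5 (D(E) = -(E + E)/5 = -2*E/5)
(D(22) + U(g)) + 3324 = (-2/5*22 + 1/(4 + 1)) + 3324 = (-44/5 + 1/5) + 3324 = -43/5 + 3324 = 16577/5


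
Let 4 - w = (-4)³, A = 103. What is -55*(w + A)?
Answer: -9405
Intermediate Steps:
w = 68 (w = 4 - 1*(-4)³ = 4 - 1*(-64) = 4 + 64 = 68)
-55*(w + A) = -55*(68 + 103) = -55*171 = -9405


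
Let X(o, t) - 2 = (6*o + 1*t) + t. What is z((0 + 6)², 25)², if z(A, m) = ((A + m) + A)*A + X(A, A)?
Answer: 14303524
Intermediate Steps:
X(o, t) = 2 + 2*t + 6*o (X(o, t) = 2 + ((6*o + 1*t) + t) = 2 + ((6*o + t) + t) = 2 + ((t + 6*o) + t) = 2 + (2*t + 6*o) = 2 + 2*t + 6*o)
z(A, m) = 2 + 8*A + A*(m + 2*A) (z(A, m) = ((A + m) + A)*A + (2 + 2*A + 6*A) = (m + 2*A)*A + (2 + 8*A) = A*(m + 2*A) + (2 + 8*A) = 2 + 8*A + A*(m + 2*A))
z((0 + 6)², 25)² = (2 + 2*((0 + 6)²)² + 8*(0 + 6)² + (0 + 6)²*25)² = (2 + 2*(6²)² + 8*6² + 6²*25)² = (2 + 2*36² + 8*36 + 36*25)² = (2 + 2*1296 + 288 + 900)² = (2 + 2592 + 288 + 900)² = 3782² = 14303524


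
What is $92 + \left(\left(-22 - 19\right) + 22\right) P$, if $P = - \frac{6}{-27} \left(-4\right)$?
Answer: $\frac{980}{9} \approx 108.89$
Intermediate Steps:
$P = - \frac{8}{9}$ ($P = \left(-6\right) \left(- \frac{1}{27}\right) \left(-4\right) = \frac{2}{9} \left(-4\right) = - \frac{8}{9} \approx -0.88889$)
$92 + \left(\left(-22 - 19\right) + 22\right) P = 92 + \left(\left(-22 - 19\right) + 22\right) \left(- \frac{8}{9}\right) = 92 + \left(-41 + 22\right) \left(- \frac{8}{9}\right) = 92 - - \frac{152}{9} = 92 + \frac{152}{9} = \frac{980}{9}$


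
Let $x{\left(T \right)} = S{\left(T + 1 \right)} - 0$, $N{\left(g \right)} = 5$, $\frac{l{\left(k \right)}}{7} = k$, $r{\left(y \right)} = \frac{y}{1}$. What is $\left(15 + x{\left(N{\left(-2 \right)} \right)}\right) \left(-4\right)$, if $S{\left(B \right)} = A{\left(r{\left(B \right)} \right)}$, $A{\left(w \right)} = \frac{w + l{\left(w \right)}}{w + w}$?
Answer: $-76$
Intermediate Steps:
$r{\left(y \right)} = y$ ($r{\left(y \right)} = y 1 = y$)
$l{\left(k \right)} = 7 k$
$A{\left(w \right)} = 4$ ($A{\left(w \right)} = \frac{w + 7 w}{w + w} = \frac{8 w}{2 w} = 8 w \frac{1}{2 w} = 4$)
$S{\left(B \right)} = 4$
$x{\left(T \right)} = 4$ ($x{\left(T \right)} = 4 - 0 = 4 + 0 = 4$)
$\left(15 + x{\left(N{\left(-2 \right)} \right)}\right) \left(-4\right) = \left(15 + 4\right) \left(-4\right) = 19 \left(-4\right) = -76$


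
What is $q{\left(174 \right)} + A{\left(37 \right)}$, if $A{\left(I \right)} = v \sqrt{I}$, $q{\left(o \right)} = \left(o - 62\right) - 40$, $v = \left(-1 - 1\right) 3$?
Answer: $72 - 6 \sqrt{37} \approx 35.503$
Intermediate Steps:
$v = -6$ ($v = \left(-2\right) 3 = -6$)
$q{\left(o \right)} = -102 + o$ ($q{\left(o \right)} = \left(-62 + o\right) - 40 = -102 + o$)
$A{\left(I \right)} = - 6 \sqrt{I}$
$q{\left(174 \right)} + A{\left(37 \right)} = \left(-102 + 174\right) - 6 \sqrt{37} = 72 - 6 \sqrt{37}$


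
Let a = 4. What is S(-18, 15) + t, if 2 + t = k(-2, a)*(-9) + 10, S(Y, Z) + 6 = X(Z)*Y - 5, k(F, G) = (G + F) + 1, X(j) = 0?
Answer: -30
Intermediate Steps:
k(F, G) = 1 + F + G (k(F, G) = (F + G) + 1 = 1 + F + G)
S(Y, Z) = -11 (S(Y, Z) = -6 + (0*Y - 5) = -6 + (0 - 5) = -6 - 5 = -11)
t = -19 (t = -2 + ((1 - 2 + 4)*(-9) + 10) = -2 + (3*(-9) + 10) = -2 + (-27 + 10) = -2 - 17 = -19)
S(-18, 15) + t = -11 - 19 = -30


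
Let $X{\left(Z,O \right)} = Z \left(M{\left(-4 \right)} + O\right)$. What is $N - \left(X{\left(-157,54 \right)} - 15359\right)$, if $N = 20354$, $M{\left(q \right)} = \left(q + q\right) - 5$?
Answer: $42150$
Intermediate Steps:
$M{\left(q \right)} = -5 + 2 q$ ($M{\left(q \right)} = 2 q - 5 = -5 + 2 q$)
$X{\left(Z,O \right)} = Z \left(-13 + O\right)$ ($X{\left(Z,O \right)} = Z \left(\left(-5 + 2 \left(-4\right)\right) + O\right) = Z \left(\left(-5 - 8\right) + O\right) = Z \left(-13 + O\right)$)
$N - \left(X{\left(-157,54 \right)} - 15359\right) = 20354 - \left(- 157 \left(-13 + 54\right) - 15359\right) = 20354 - \left(\left(-157\right) 41 - 15359\right) = 20354 - \left(-6437 - 15359\right) = 20354 - -21796 = 20354 + 21796 = 42150$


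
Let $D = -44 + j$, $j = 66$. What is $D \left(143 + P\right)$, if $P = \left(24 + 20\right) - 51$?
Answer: $2992$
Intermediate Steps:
$P = -7$ ($P = 44 - 51 = -7$)
$D = 22$ ($D = -44 + 66 = 22$)
$D \left(143 + P\right) = 22 \left(143 - 7\right) = 22 \cdot 136 = 2992$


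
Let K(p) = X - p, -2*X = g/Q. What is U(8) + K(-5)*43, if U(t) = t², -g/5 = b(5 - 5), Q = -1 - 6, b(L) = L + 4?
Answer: 1523/7 ≈ 217.57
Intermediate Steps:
b(L) = 4 + L
Q = -7
g = -20 (g = -5*(4 + (5 - 5)) = -5*(4 + 0) = -5*4 = -20)
X = -10/7 (X = -(-10)/(-7) = -(-10)*(-1)/7 = -½*20/7 = -10/7 ≈ -1.4286)
K(p) = -10/7 - p
U(8) + K(-5)*43 = 8² + (-10/7 - 1*(-5))*43 = 64 + (-10/7 + 5)*43 = 64 + (25/7)*43 = 64 + 1075/7 = 1523/7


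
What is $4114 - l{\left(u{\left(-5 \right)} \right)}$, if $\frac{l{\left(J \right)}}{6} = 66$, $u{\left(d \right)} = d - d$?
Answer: $3718$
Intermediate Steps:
$u{\left(d \right)} = 0$
$l{\left(J \right)} = 396$ ($l{\left(J \right)} = 6 \cdot 66 = 396$)
$4114 - l{\left(u{\left(-5 \right)} \right)} = 4114 - 396 = 3718$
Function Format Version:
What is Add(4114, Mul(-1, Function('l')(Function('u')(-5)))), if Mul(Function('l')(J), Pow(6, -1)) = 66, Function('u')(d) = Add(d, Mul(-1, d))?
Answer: 3718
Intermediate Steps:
Function('u')(d) = 0
Function('l')(J) = 396 (Function('l')(J) = Mul(6, 66) = 396)
Add(4114, Mul(-1, Function('l')(Function('u')(-5)))) = Add(4114, Mul(-1, 396)) = Add(4114, -396) = 3718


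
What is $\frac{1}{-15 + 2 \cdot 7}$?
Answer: $-1$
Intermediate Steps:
$\frac{1}{-15 + 2 \cdot 7} = \frac{1}{-15 + 14} = \frac{1}{-1} = -1$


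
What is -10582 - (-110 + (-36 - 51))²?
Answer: -49391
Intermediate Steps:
-10582 - (-110 + (-36 - 51))² = -10582 - (-110 - 87)² = -10582 - 1*(-197)² = -10582 - 1*38809 = -10582 - 38809 = -49391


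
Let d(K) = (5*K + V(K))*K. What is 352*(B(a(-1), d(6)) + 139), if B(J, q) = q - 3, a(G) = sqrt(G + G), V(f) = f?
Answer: 123904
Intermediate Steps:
a(G) = sqrt(2)*sqrt(G) (a(G) = sqrt(2*G) = sqrt(2)*sqrt(G))
d(K) = 6*K**2 (d(K) = (5*K + K)*K = (6*K)*K = 6*K**2)
B(J, q) = -3 + q
352*(B(a(-1), d(6)) + 139) = 352*((-3 + 6*6**2) + 139) = 352*((-3 + 6*36) + 139) = 352*((-3 + 216) + 139) = 352*(213 + 139) = 352*352 = 123904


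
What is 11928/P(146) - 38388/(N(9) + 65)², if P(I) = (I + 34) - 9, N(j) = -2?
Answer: 215756/3591 ≈ 60.082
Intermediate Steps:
P(I) = 25 + I (P(I) = (34 + I) - 9 = 25 + I)
11928/P(146) - 38388/(N(9) + 65)² = 11928/(25 + 146) - 38388/(-2 + 65)² = 11928/171 - 38388/(63²) = 11928*(1/171) - 38388/3969 = 3976/57 - 38388*1/3969 = 3976/57 - 1828/189 = 215756/3591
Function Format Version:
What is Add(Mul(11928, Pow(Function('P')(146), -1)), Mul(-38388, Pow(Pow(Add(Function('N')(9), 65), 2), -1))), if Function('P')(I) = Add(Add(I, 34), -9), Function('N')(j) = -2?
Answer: Rational(215756, 3591) ≈ 60.082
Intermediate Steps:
Function('P')(I) = Add(25, I) (Function('P')(I) = Add(Add(34, I), -9) = Add(25, I))
Add(Mul(11928, Pow(Function('P')(146), -1)), Mul(-38388, Pow(Pow(Add(Function('N')(9), 65), 2), -1))) = Add(Mul(11928, Pow(Add(25, 146), -1)), Mul(-38388, Pow(Pow(Add(-2, 65), 2), -1))) = Add(Mul(11928, Pow(171, -1)), Mul(-38388, Pow(Pow(63, 2), -1))) = Add(Mul(11928, Rational(1, 171)), Mul(-38388, Pow(3969, -1))) = Add(Rational(3976, 57), Mul(-38388, Rational(1, 3969))) = Add(Rational(3976, 57), Rational(-1828, 189)) = Rational(215756, 3591)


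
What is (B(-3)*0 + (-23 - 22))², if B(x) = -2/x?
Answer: 2025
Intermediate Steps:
(B(-3)*0 + (-23 - 22))² = (-2/(-3)*0 + (-23 - 22))² = (-2*(-⅓)*0 - 45)² = ((⅔)*0 - 45)² = (0 - 45)² = (-45)² = 2025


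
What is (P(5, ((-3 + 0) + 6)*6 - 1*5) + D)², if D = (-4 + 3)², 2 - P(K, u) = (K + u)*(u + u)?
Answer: 216225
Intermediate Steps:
P(K, u) = 2 - 2*u*(K + u) (P(K, u) = 2 - (K + u)*(u + u) = 2 - (K + u)*2*u = 2 - 2*u*(K + u))
D = 1 (D = (-1)² = 1)
(P(5, ((-3 + 0) + 6)*6 - 1*5) + D)² = ((2 - 2*(((-3 + 0) + 6)*6 - 1*5)² - 2*5*(((-3 + 0) + 6)*6 - 1*5)) + 1)² = ((2 - 2*((-3 + 6)*6 - 5)² - 2*5*((-3 + 6)*6 - 5)) + 1)² = ((2 - 2*(3*6 - 5)² - 2*5*(3*6 - 5)) + 1)² = ((2 - 2*(18 - 5)² - 2*5*(18 - 5)) + 1)² = ((2 - 2*13² - 2*5*13) + 1)² = ((2 - 2*169 - 130) + 1)² = ((2 - 338 - 130) + 1)² = (-466 + 1)² = (-465)² = 216225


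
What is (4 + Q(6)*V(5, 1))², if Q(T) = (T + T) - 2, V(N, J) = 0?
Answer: 16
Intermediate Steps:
Q(T) = -2 + 2*T (Q(T) = 2*T - 2 = -2 + 2*T)
(4 + Q(6)*V(5, 1))² = (4 + (-2 + 2*6)*0)² = (4 + (-2 + 12)*0)² = (4 + 10*0)² = (4 + 0)² = 4² = 16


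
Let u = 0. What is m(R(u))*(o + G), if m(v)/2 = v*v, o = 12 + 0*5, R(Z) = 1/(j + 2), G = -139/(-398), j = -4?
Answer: 4915/796 ≈ 6.1746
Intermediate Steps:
G = 139/398 (G = -139*(-1/398) = 139/398 ≈ 0.34925)
R(Z) = -½ (R(Z) = 1/(-4 + 2) = 1/(-2) = -½)
o = 12 (o = 12 + 0 = 12)
m(v) = 2*v² (m(v) = 2*(v*v) = 2*v²)
m(R(u))*(o + G) = (2*(-½)²)*(12 + 139/398) = (2*(¼))*(4915/398) = (½)*(4915/398) = 4915/796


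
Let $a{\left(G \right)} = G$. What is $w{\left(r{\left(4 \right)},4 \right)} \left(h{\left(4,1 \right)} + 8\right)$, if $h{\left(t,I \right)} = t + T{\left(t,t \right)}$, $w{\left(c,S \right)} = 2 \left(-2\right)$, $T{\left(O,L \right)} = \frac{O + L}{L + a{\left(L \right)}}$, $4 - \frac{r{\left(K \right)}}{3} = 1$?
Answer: $-52$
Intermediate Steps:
$r{\left(K \right)} = 9$ ($r{\left(K \right)} = 12 - 3 = 9$)
$T{\left(O,L \right)} = \frac{L + O}{2 L}$ ($T{\left(O,L \right)} = \frac{O + L}{L + L} = \frac{L + O}{2 L}$)
$w{\left(c,S \right)} = -4$
$h{\left(t,I \right)} = 1 + t$ ($h{\left(t,I \right)} = t + \frac{t + t}{2 t} = t + \frac{2 t}{2 t} = t + 1 = 1 + t$)
$w{\left(r{\left(4 \right)},4 \right)} \left(h{\left(4,1 \right)} + 8\right) = - 4 \left(\left(1 + 4\right) + 8\right) = - 4 \left(5 + 8\right) = \left(-4\right) 13 = -52$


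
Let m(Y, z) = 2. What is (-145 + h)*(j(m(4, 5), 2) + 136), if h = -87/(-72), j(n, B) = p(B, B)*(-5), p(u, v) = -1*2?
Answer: -251923/12 ≈ -20994.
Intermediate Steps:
p(u, v) = -2
j(n, B) = 10 (j(n, B) = -2*(-5) = 10)
h = 29/24 (h = -87*(-1/72) = 29/24 ≈ 1.2083)
(-145 + h)*(j(m(4, 5), 2) + 136) = (-145 + 29/24)*(10 + 136) = -3451/24*146 = -251923/12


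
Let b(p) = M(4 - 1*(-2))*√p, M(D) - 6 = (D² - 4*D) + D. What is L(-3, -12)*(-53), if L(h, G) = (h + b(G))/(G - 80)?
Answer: -159/92 + 636*I*√3/23 ≈ -1.7283 + 47.895*I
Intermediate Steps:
M(D) = 6 + D² - 3*D (M(D) = 6 + ((D² - 4*D) + D) = 6 + (D² - 3*D) = 6 + D² - 3*D)
b(p) = 24*√p (b(p) = (6 + (4 - 1*(-2))² - 3*(4 - 1*(-2)))*√p = (6 + (4 + 2)² - 3*(4 + 2))*√p = (6 + 6² - 3*6)*√p = (6 + 36 - 18)*√p = 24*√p)
L(h, G) = (h + 24*√G)/(-80 + G) (L(h, G) = (h + 24*√G)/(G - 80) = (h + 24*√G)/(-80 + G))
L(-3, -12)*(-53) = ((-3 + 24*√(-12))/(-80 - 12))*(-53) = ((-3 + 24*(2*I*√3))/(-92))*(-53) = -(-3 + 48*I*√3)/92*(-53) = (3/92 - 12*I*√3/23)*(-53) = -159/92 + 636*I*√3/23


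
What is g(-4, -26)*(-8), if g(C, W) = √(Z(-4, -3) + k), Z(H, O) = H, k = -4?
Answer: -16*I*√2 ≈ -22.627*I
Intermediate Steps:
g(C, W) = 2*I*√2 (g(C, W) = √(-4 - 4) = √(-8) = 2*I*√2)
g(-4, -26)*(-8) = (2*I*√2)*(-8) = -16*I*√2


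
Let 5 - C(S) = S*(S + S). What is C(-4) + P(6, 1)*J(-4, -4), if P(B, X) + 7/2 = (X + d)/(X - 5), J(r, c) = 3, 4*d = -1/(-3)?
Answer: -613/16 ≈ -38.313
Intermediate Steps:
d = 1/12 (d = (-1/(-3))/4 = (-1*(-⅓))/4 = (¼)*(⅓) = 1/12 ≈ 0.083333)
C(S) = 5 - 2*S² (C(S) = 5 - S*(S + S) = 5 - S*2*S = 5 - 2*S²)
P(B, X) = -7/2 + (1/12 + X)/(-5 + X) (P(B, X) = -7/2 + (X + 1/12)/(X - 5) = -7/2 + (1/12 + X)/(-5 + X))
C(-4) + P(6, 1)*J(-4, -4) = (5 - 2*(-4)²) + ((211 - 30*1)/(12*(-5 + 1)))*3 = (5 - 2*16) + ((1/12)*(211 - 30)/(-4))*3 = (5 - 32) + ((1/12)*(-¼)*181)*3 = -27 - 181/48*3 = -27 - 181/16 = -613/16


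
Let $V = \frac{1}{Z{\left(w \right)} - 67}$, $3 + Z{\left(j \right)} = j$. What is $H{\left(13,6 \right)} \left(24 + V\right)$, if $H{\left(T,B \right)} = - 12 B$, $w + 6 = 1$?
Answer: $- \frac{43176}{25} \approx -1727.0$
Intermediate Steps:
$w = -5$ ($w = -6 + 1 = -5$)
$Z{\left(j \right)} = -3 + j$
$V = - \frac{1}{75}$ ($V = \frac{1}{\left(-3 - 5\right) - 67} = \frac{1}{-8 - 67} = \frac{1}{-75} = - \frac{1}{75} \approx -0.013333$)
$H{\left(13,6 \right)} \left(24 + V\right) = \left(-12\right) 6 \left(24 - \frac{1}{75}\right) = \left(-72\right) \frac{1799}{75} = - \frac{43176}{25}$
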